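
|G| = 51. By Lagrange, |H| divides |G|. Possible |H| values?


Lagrange's theorem: |H| divides |G|
|G| = 51
Divisors of 51: 1, 3, 17, 51

Possible subgroup orders: {1, 3, 17, 51}


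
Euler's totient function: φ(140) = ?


Factor n: 140 = 2^2 × 5 × 7
φ(n) = n · ∏(1 - 1/p) over distinct primes p | n
φ(140) = 140 · (1 - 1/2) · (1 - 1/5) · (1 - 1/7) = 48

φ(140) = 48


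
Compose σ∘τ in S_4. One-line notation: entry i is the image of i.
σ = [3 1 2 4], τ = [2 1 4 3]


σ∘τ: apply τ first, then σ
1 →τ 2 →σ 1
2 →τ 1 →σ 3
3 →τ 4 →σ 4
4 →τ 3 →σ 2

σ∘τ = [1 3 4 2]


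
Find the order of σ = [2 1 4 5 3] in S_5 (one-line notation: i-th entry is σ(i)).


Cycle decomposition: (1 2) (3 4 5)
Cycle lengths: 2, 3
Order = lcm(2, 3) = 6

ord(σ) = 6


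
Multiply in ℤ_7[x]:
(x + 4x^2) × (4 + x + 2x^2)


Expand and collect like terms; reduce coefficients mod 7:
x^0: 0·4 = 0 ≡ 0 (mod 7)
x^1: 0·1 + 1·4 = 4 ≡ 4 (mod 7)
x^2: 0·2 + 1·1 + 4·4 = 17 ≡ 3 (mod 7)
x^3: 1·2 + 4·1 = 6 ≡ 6 (mod 7)
x^4: 4·2 = 8 ≡ 1 (mod 7)
Result: 4x + 3x^2 + 6x^3 + x^4

f · g = 4x + 3x^2 + 6x^3 + x^4


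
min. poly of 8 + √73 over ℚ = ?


Let α = 8 + √73. Then α - 8 = √73, so (α - 8)² = 73, giving α² - 16α - 9 = 0. Degree 2 and α ∉ ℚ, so this is the minimal polynomial.

Minimal polynomial: x² - 16x - 9


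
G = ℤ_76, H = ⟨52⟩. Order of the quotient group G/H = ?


|⟨52⟩| = n / gcd(52, 76) = 76 / 4 = 19
H is normal (ℤ_76 is abelian).
|G/H| = |G| / |H| = 76 / 19 = 4

|G/H| = 4


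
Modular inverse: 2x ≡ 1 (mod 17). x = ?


Use the extended Euclidean algorithm to write 1 = 2·s + 17·t; then s mod 17 is the inverse.
Euclidean algorithm:
  2 = 0·17 + 2
  17 = 8·2 + 1
  2 = 2·1 + 0
gcd(2,17) = 1
Back-substitution gives: 2·(-8) + 17·(1) = 1
So 2⁻¹ ≡ -8 ≡ 9 (mod 17)
Check: 2 × 9 = 18 ≡ 1 (mod 17) ✓

2⁻¹ ≡ 9 (mod 17)


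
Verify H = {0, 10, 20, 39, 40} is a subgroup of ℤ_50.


Subgroup test for H = {0, 10, 20, 39, 40} in (ℤ_50, +):
(1) 0 ∈ H? Yes
(2) Closure: for all a,b ∈ H, (a+b) mod 50 ∈ H? No  [counterexample: 10 + 20 = 30 ∉ H]
(3) Inverses: for all a ∈ H, -a mod 50 ∈ H? No

No, H is not a subgroup of ℤ_50


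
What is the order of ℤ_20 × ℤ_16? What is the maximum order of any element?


|ℤ_20 × ℤ_16| = 20 × 16 = 320
Max element order = lcm(20,16) = 80
Cyclic? No (gcd=4)

|ℤ_20×ℤ_16| = 320, max element order = 80


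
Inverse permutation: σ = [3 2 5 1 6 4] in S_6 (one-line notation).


To find σ⁻¹, swap domain and range:
σ(1) = 3 → σ⁻¹(3) = 1
σ(2) = 2 → σ⁻¹(2) = 2
σ(3) = 5 → σ⁻¹(5) = 3
σ(4) = 1 → σ⁻¹(1) = 4
σ(5) = 6 → σ⁻¹(6) = 5
σ(6) = 4 → σ⁻¹(4) = 6

σ⁻¹ = [4 2 1 6 3 5]


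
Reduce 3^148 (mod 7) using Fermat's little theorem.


Fermat's little theorem: if p is prime and gcd(a,p)=1, then a^(p-1) ≡ 1 (mod p)
p = 7 is prime, gcd(3,7) = 1
Reduce exponent: 148 mod 6 = 4
So 3^148 ≡ 3^4 (mod 7)
3^4 mod 7 = 4

3^148 ≡ 4 (mod 7)


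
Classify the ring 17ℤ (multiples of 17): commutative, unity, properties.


17ℤ is a commutative ring under +,× but has no multiplicative identity (1 ∉ 17ℤ); it has no zero divisors, but without unity it is not an integral domain
Commutative: Yes
Integral domain: No
Has unity: No

17ℤ (multiples of 17): Commutative=Yes, Unity=No


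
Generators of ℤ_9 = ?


g generates ℤ_n iff gcd(g,n) = 1
Checking each g ∈ {1,...,8}:
gcd(1,9) = 1
gcd(2,9) = 1
gcd(3,9) = 3
gcd(4,9) = 1
gcd(5,9) = 1
gcd(6,9) = 3
gcd(7,9) = 1
gcd(8,9) = 1
Generators: {1, 2, 4, 5, 7, 8}
Number of generators = φ(9) = 6

Generators of ℤ_9 = {1, 2, 4, 5, 7, 8}


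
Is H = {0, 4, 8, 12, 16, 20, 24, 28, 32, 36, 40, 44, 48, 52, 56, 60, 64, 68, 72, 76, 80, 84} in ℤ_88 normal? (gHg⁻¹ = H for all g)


H = {0, 4, 8, 12, 16, 20, 24, 28, 32, 36, 40, 44, 48, 52, 56, 60, 64, 68, 72, 76, 80, 84} in ℤ_88
ℤ_88 is abelian; every subgroup of an abelian group is normal

Yes, normal subgroup


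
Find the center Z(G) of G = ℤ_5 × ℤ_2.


Z(G) = {g ∈ G | gx = xg for all x ∈ G}
Direct product of abelian groups is abelian, so Z(G) = G

Z(ℤ_5 × ℤ_2) = ℤ_5 × ℤ_2


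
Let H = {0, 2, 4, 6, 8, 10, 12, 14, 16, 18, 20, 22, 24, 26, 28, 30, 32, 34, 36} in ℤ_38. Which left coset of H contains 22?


22 + H = {22 + h (mod 38) : h ∈ H}
22+0=22, 22+2=24, 22+4=26, 22+6=28, 22+8=30, 22+10=32, 22+12=34, 22+14=36, 22+16=0, 22+18=2, 22+20=4, 22+22=6, 22+24=8, 22+26=10, 22+28=12, 22+30=14, 22+32=16, 22+34=18, 22+36=20
22 + H = {0, 2, 4, 6, 8, 10, 12, 14, 16, 18, 20, 22, 24, 26, 28, 30, 32, 34, 36} = 0 + H

22 + H = {0, 2, 4, 6, 8, 10, 12, 14, 16, 18, 20, 22, 24, 26, 28, 30, 32, 34, 36}


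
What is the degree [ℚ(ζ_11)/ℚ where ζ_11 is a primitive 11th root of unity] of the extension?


[ℚ(ζ_n):ℚ] = deg Φ_n(x) = φ(n). Here φ(11) = 10

[ℚ(ζ_11)/ℚ where ζ_11 is a primitive 11th root of unity] = 10


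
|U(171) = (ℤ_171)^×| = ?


U(n) is the group of units mod n; |U(n)| = φ(n)
|U(171)| = φ(171) = 108

|U(171) = (ℤ_171)^×| = 108


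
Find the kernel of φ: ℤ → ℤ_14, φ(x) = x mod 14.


Kernel = preimage of identity
ker(φ) = {x ∈ ℤ : x ≡ 0 (mod 14)} = 14ℤ = {0, ±14, ±28, ...}

ker(φ) = 14ℤ


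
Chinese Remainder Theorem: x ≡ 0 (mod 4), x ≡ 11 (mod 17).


m₁ = 4, m₂ = 17, gcd = 1, so CRT applies. M = m₁·m₂ = 68
Let M₁ = M/m₁ = 17, M₂ = M/m₂ = 4
Find y₁ ≡ M₁⁻¹ (mod m₁): 17⁻¹ ≡ 1 (mod 4)
Find y₂ ≡ M₂⁻¹ (mod m₂): 4⁻¹ ≡ 13 (mod 17)
x = a₁·M₁·y₁ + a₂·M₂·y₂ = 0·17·1 + 11·4·13 = 572
Reduce mod 68: x ≡ 28
Check: 28 mod 4 = 0 ✓, 28 mod 17 = 11 ✓

x ≡ 28 (mod 68)


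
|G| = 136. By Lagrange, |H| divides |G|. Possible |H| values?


Lagrange's theorem: |H| divides |G|
|G| = 136
Divisors of 136: 1, 2, 4, 8, 17, 34, 68, 136

Possible subgroup orders: {1, 2, 4, 8, 17, 34, 68, 136}


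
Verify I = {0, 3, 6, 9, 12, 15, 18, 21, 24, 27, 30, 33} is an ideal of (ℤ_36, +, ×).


Check ideal conditions for I = {0, 3, 6, 9, 12, 15, 18, 21, 24, 27, 30, 33} in ℤ_36:
(1) I is an additive subgroup? Yes
(2) For r ∈ ℤ_36 and a ∈ I: r·a ∈ I? Yes

Yes, I is an ideal of ℤ_36


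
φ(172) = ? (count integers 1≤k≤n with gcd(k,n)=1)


Factor n: 172 = 2^2 × 43
φ(n) = n · ∏(1 - 1/p) over distinct primes p | n
φ(172) = 172 · (1 - 1/2) · (1 - 1/43) = 84

φ(172) = 84


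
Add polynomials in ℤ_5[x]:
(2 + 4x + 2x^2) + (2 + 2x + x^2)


Add coefficients mod 5:
x^0: 2 + 2 = 4 (mod 5)
x^1: 4 + 2 = 1 (mod 5)
x^2: 2 + 1 = 3 (mod 5)
Result: 4 + x + 3x^2

f + g = 4 + x + 3x^2


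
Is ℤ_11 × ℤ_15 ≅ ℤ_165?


Comparing ℤ_11 × ℤ_15 and ℤ_165:
gcd(11,15) = 1, so ℤ_11 × ℤ_15 ≅ ℤ_165 (CRT)

Yes, ℤ_11 × ℤ_15 ≅ ℤ_165


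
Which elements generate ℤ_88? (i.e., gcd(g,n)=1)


g generates ℤ_n iff gcd(g,n) = 1
Prime factors of 88: 2, 11
Generators are g ∈ {1,...,87} not divisible by any of these primes.
Generators: {1, 3, 5, 7, 9, 13, 15, 17, 19, 21, 23, 25, 27, 29, 31, 35, 37, 39, 41, 43, 45, 47, 49, 51, 53, 57, 59, 61, 63, 65, 67, 69, 71, 73, 75, 79, 81, 83, 85, 87}
Number of generators = φ(88) = 40

Generators of ℤ_88 = {1, 3, 5, 7, 9, 13, 15, 17, 19, 21, 23, 25, 27, 29, 31, 35, 37, 39, 41, 43, 45, 47, 49, 51, 53, 57, 59, 61, 63, 65, 67, 69, 71, 73, 75, 79, 81, 83, 85, 87}


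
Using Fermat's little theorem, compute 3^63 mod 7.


Fermat's little theorem: if p is prime and gcd(a,p)=1, then a^(p-1) ≡ 1 (mod p)
p = 7 is prime, gcd(3,7) = 1
Reduce exponent: 63 mod 6 = 3
So 3^63 ≡ 3^3 (mod 7)
3^3 mod 7 = 6

3^63 ≡ 6 (mod 7)


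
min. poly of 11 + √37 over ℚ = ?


Let α = 11 + √37. Then α - 11 = √37, so (α - 11)² = 37, giving α² - 22α + 84 = 0. Degree 2 and α ∉ ℚ, so this is the minimal polynomial.

Minimal polynomial: x² - 22x + 84


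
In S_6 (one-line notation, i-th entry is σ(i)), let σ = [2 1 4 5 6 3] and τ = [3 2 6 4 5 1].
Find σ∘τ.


σ∘τ: apply τ first, then σ
1 →τ 3 →σ 4
2 →τ 2 →σ 1
3 →τ 6 →σ 3
4 →τ 4 →σ 5
5 →τ 5 →σ 6
6 →τ 1 →σ 2

σ∘τ = [4 1 3 5 6 2]


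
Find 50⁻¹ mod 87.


Use the extended Euclidean algorithm to write 1 = 50·s + 87·t; then s mod 87 is the inverse.
Euclidean algorithm:
  50 = 0·87 + 50
  87 = 1·50 + 37
  50 = 1·37 + 13
  37 = 2·13 + 11
  13 = 1·11 + 2
  11 = 5·2 + 1
  2 = 2·1 + 0
gcd(50,87) = 1
Back-substitution gives: 50·(-40) + 87·(23) = 1
So 50⁻¹ ≡ -40 ≡ 47 (mod 87)
Check: 50 × 47 = 2350 ≡ 1 (mod 87) ✓

50⁻¹ ≡ 47 (mod 87)


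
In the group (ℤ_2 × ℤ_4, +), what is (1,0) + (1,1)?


Operation: componentwise addition mod (2, 4)
(1,0) + (1,1) = ((a₁+b₁) mod 2, (a₂+b₂) mod 4) with a = (1,0), b = (1,1)

(1,0) + (1,1) = (0,1)


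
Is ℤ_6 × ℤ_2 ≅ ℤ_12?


Comparing ℤ_6 × ℤ_2 and ℤ_12:
gcd(6,2) = 2 ≠ 1. Max element order in ℤ_6×ℤ_2 is lcm(6,2) = 6 < 12, so it has no element of order 12

No, ℤ_6 × ℤ_2 ≇ ℤ_12


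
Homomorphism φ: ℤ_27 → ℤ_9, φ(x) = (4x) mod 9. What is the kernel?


Kernel = preimage of identity
ker(φ) = {x ∈ ℤ_27 : 4x ≡ 0 (mod 9)}. Since 9 | 27, φ is well-defined. The kernel is the cyclic subgroup ⟨9⟩ of ℤ_27 (order 3), i.e. {0, 9, 18}

ker(φ) = {0, 9, 18}


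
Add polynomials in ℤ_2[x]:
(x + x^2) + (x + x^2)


Add coefficients mod 2:
x^0: 0 + 0 = 0 (mod 2)
x^1: 1 + 1 = 0 (mod 2)
x^2: 1 + 1 = 0 (mod 2)
Result: 0

f + g = 0


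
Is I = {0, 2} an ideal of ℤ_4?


Check ideal conditions for I = {0, 2} in ℤ_4:
(1) I is an additive subgroup? Yes
(2) For r ∈ ℤ_4 and a ∈ I: r·a ∈ I? Yes

Yes, I is an ideal of ℤ_4


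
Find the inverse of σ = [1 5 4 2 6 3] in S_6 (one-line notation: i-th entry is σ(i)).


To find σ⁻¹, swap domain and range:
σ(1) = 1 → σ⁻¹(1) = 1
σ(2) = 5 → σ⁻¹(5) = 2
σ(3) = 4 → σ⁻¹(4) = 3
σ(4) = 2 → σ⁻¹(2) = 4
σ(5) = 6 → σ⁻¹(6) = 5
σ(6) = 3 → σ⁻¹(3) = 6

σ⁻¹ = [1 4 6 3 2 5]


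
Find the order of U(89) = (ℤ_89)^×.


U(n) is the group of units mod n; |U(n)| = φ(n)
|U(89)| = φ(89) = 88

|U(89) = (ℤ_89)^×| = 88


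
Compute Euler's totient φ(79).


Factor n: 79 = 79
φ(n) = n · ∏(1 - 1/p) over distinct primes p | n
φ(79) = 79 · (1 - 1/79) = 78

φ(79) = 78


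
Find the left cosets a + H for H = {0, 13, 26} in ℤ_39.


H = {0, 13, 26}, |H| = 3
Number of cosets = |G|/|H| = 39/3 = 13
0 + H = {0, 13, 26}
1 + H = {1, 14, 27}
2 + H = {2, 15, 28}
3 + H = {3, 16, 29}
4 + H = {4, 17, 30}
5 + H = {5, 18, 31}
6 + H = {6, 19, 32}
7 + H = {7, 20, 33}
8 + H = {8, 21, 34}
9 + H = {9, 22, 35}
10 + H = {10, 23, 36}
11 + H = {11, 24, 37}
12 + H = {12, 25, 38}

Cosets: 0+H={0,13,26}; 1+H={1,14,27}; 2+H={2,15,28}; 3+H={3,16,29}; 4+H={4,17,30}; 5+H={5,18,31}; 6+H={6,19,32}; 7+H={7,20,33}; 8+H={8,21,34}; 9+H={9,22,35}; 10+H={10,23,36}; 11+H={11,24,37}; 12+H={12,25,38}


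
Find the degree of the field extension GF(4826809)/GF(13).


GF(4826809) = GF(13^6), so the extension degree is 6

[GF(4826809)/GF(13)] = 6


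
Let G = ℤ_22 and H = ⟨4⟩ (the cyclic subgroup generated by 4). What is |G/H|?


|⟨4⟩| = n / gcd(4, 22) = 22 / 2 = 11
H is normal (ℤ_22 is abelian).
|G/H| = |G| / |H| = 22 / 11 = 2

|G/H| = 2


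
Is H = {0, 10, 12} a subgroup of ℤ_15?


Subgroup test for H = {0, 10, 12} in (ℤ_15, +):
(1) 0 ∈ H? Yes
(2) Closure: for all a,b ∈ H, (a+b) mod 15 ∈ H? No  [counterexample: 10 + 10 = 5 ∉ H]
(3) Inverses: for all a ∈ H, -a mod 15 ∈ H? No

No, H is not a subgroup of ℤ_15


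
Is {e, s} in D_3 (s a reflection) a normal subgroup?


H = {e, s} in D_3 (s a reflection)
r·s·r⁻¹ = sr⁻² ≠ s for n ≥ 3, so {e, s} is not closed under conjugation

No, not a normal subgroup


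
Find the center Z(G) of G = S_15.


Z(G) = {g ∈ G | gx = xg for all x ∈ G}
S_n is non-abelian for n ≥ 3; Z(S_15) is trivial

Z(S_15) = {e}


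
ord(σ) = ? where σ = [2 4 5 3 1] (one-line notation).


Cycle decomposition: (1 2 4 3 5)
Cycle lengths: 5
Order = lcm(5) = 5

ord(σ) = 5


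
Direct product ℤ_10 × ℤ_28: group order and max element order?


|ℤ_10 × ℤ_28| = 10 × 28 = 280
Max element order = lcm(10,28) = 140
Cyclic? No (gcd=2)

|ℤ_10×ℤ_28| = 280, max element order = 140


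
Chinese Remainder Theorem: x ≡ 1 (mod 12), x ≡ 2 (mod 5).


m₁ = 12, m₂ = 5, gcd = 1, so CRT applies. M = m₁·m₂ = 60
Let M₁ = M/m₁ = 5, M₂ = M/m₂ = 12
Find y₁ ≡ M₁⁻¹ (mod m₁): 5⁻¹ ≡ 5 (mod 12)
Find y₂ ≡ M₂⁻¹ (mod m₂): 12⁻¹ ≡ 3 (mod 5)
x = a₁·M₁·y₁ + a₂·M₂·y₂ = 1·5·5 + 2·12·3 = 97
Reduce mod 60: x ≡ 37
Check: 37 mod 12 = 1 ✓, 37 mod 5 = 2 ✓

x ≡ 37 (mod 60)


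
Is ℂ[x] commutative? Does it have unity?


Polynomial ring over ℂ (an integral domain) is a commutative integral domain with unity 1
Commutative: Yes
Integral domain: Yes
Has unity: Yes

ℂ[x]: Commutative=Yes, Unity=Yes


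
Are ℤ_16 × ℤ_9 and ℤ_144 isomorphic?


Comparing ℤ_16 × ℤ_9 and ℤ_144:
gcd(16,9) = 1, so ℤ_16 × ℤ_9 ≅ ℤ_144 (CRT)

Yes, ℤ_16 × ℤ_9 ≅ ℤ_144


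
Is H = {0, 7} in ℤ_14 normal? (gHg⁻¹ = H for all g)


H = {0, 7} in ℤ_14
ℤ_14 is abelian; every subgroup of an abelian group is normal

Yes, normal subgroup


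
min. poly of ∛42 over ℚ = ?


∛42 satisfies x³ - 42 = 0, irreducible over ℚ (no rational root; 42 is not a perfect cube)

Minimal polynomial: x³ - 42


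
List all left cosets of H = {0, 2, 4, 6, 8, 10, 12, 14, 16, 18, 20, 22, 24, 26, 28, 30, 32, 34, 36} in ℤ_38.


H = {0, 2, 4, 6, 8, 10, 12, 14, 16, 18, 20, 22, 24, 26, 28, 30, 32, 34, 36}, |H| = 19
Number of cosets = |G|/|H| = 38/19 = 2
0 + H = {0, 2, 4, 6, 8, 10, 12, 14, 16, 18, 20, 22, 24, 26, 28, 30, 32, 34, 36}
1 + H = {1, 3, 5, 7, 9, 11, 13, 15, 17, 19, 21, 23, 25, 27, 29, 31, 33, 35, 37}

Cosets: 0+H={0,2,4,6,8,10,12,14,16,18,20,22,24,26,28,30,32,34,36}; 1+H={1,3,5,7,9,11,13,15,17,19,21,23,25,27,29,31,33,35,37}


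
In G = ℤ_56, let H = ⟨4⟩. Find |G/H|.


|⟨4⟩| = n / gcd(4, 56) = 56 / 4 = 14
H is normal (ℤ_56 is abelian).
|G/H| = |G| / |H| = 56 / 14 = 4

|G/H| = 4


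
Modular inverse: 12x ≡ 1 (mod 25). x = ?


Use the extended Euclidean algorithm to write 1 = 12·s + 25·t; then s mod 25 is the inverse.
Euclidean algorithm:
  12 = 0·25 + 12
  25 = 2·12 + 1
  12 = 12·1 + 0
gcd(12,25) = 1
Back-substitution gives: 12·(-2) + 25·(1) = 1
So 12⁻¹ ≡ -2 ≡ 23 (mod 25)
Check: 12 × 23 = 276 ≡ 1 (mod 25) ✓

12⁻¹ ≡ 23 (mod 25)


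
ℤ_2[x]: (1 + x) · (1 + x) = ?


Expand and collect like terms; reduce coefficients mod 2:
x^0: 1·1 = 1 ≡ 1 (mod 2)
x^1: 1·1 + 1·1 = 2 ≡ 0 (mod 2)
x^2: 1·1 = 1 ≡ 1 (mod 2)
Result: 1 + x^2

f · g = 1 + x^2


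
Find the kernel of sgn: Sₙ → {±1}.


Kernel = preimage of identity
ker(sgn) = even permutations = Aₙ

ker(sgn) = Aₙ


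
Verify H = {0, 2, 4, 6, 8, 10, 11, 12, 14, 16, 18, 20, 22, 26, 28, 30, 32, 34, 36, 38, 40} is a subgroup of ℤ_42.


Subgroup test for H = {0, 2, 4, 6, 8, 10, 11, 12, 14, 16, 18, 20, 22, 26, 28, 30, 32, 34, 36, 38, 40} in (ℤ_42, +):
(1) 0 ∈ H? Yes
(2) Closure: for all a,b ∈ H, (a+b) mod 42 ∈ H? No  [counterexample: 2 + 11 = 13 ∉ H]
(3) Inverses: for all a ∈ H, -a mod 42 ∈ H? No

No, H is not a subgroup of ℤ_42


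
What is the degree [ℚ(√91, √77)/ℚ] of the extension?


[ℚ(√91,√77):ℚ] = [ℚ(√91,√77):ℚ(√91)]·[ℚ(√91):ℚ] = 2·2 = 4

[ℚ(√91, √77)/ℚ] = 4


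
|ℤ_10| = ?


ℤ_n has n elements.

|ℤ_10| = 10


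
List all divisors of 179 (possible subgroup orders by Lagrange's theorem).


Lagrange's theorem: |H| divides |G|
|G| = 179
Divisors of 179: 1, 179

Possible subgroup orders: {1, 179}


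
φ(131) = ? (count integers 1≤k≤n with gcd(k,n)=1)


Factor n: 131 = 131
φ(n) = n · ∏(1 - 1/p) over distinct primes p | n
φ(131) = 131 · (1 - 1/131) = 130

φ(131) = 130


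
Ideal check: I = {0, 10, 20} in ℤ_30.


Check ideal conditions for I = {0, 10, 20} in ℤ_30:
(1) I is an additive subgroup? Yes
(2) For r ∈ ℤ_30 and a ∈ I: r·a ∈ I? Yes

Yes, I is an ideal of ℤ_30


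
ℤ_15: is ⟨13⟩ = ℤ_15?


g generates ℤ_n iff gcd(g, n) = 1
gcd(13, 15) = 1
Since gcd = 1, 13 is a generator.

Yes, 13 generates ℤ_15


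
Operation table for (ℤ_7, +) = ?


Elements: {0, 1, 2, 3, 4, 5, 6}
Operation: addition mod 7
Entry (a, b) = (a + b) mod 7

Cayley table:
  | 0 | 1 | 2 | 3 | 4 | 5 | 6
0 | 0 | 1 | 2 | 3 | 4 | 5 | 6
1 | 1 | 2 | 3 | 4 | 5 | 6 | 0
2 | 2 | 3 | 4 | 5 | 6 | 0 | 1
3 | 3 | 4 | 5 | 6 | 0 | 1 | 2
4 | 4 | 5 | 6 | 0 | 1 | 2 | 3
5 | 5 | 6 | 0 | 1 | 2 | 3 | 4
6 | 6 | 0 | 1 | 2 | 3 | 4 | 5


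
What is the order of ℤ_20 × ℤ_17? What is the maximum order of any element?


|ℤ_20 × ℤ_17| = 20 × 17 = 340
Max element order = lcm(20,17) = 340
Cyclic? Yes (gcd=1)

|ℤ_20×ℤ_17| = 340, max element order = 340


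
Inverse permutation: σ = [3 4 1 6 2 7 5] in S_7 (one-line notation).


To find σ⁻¹, swap domain and range:
σ(1) = 3 → σ⁻¹(3) = 1
σ(2) = 4 → σ⁻¹(4) = 2
σ(3) = 1 → σ⁻¹(1) = 3
σ(4) = 6 → σ⁻¹(6) = 4
σ(5) = 2 → σ⁻¹(2) = 5
σ(6) = 7 → σ⁻¹(7) = 6
σ(7) = 5 → σ⁻¹(5) = 7

σ⁻¹ = [3 5 1 2 7 4 6]


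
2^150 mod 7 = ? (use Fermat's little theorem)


Fermat's little theorem: if p is prime and gcd(a,p)=1, then a^(p-1) ≡ 1 (mod p)
p = 7 is prime, gcd(2,7) = 1
Reduce exponent: 150 mod 6 = 0
So 2^150 ≡ 2^0 (mod 7)
2^0 = 1

2^150 ≡ 1 (mod 7)


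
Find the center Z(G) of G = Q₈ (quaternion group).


Z(G) = {g ∈ G | gx = xg for all x ∈ G}
In Q₈ = {±1, ±i, ±j, ±k}, only ±1 commute with every element

Z(Q₈ (quaternion group)) = {1, -1}


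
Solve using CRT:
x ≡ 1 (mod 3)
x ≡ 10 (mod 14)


m₁ = 3, m₂ = 14, gcd = 1, so CRT applies. M = m₁·m₂ = 42
Let M₁ = M/m₁ = 14, M₂ = M/m₂ = 3
Find y₁ ≡ M₁⁻¹ (mod m₁): 14⁻¹ ≡ 2 (mod 3)
Find y₂ ≡ M₂⁻¹ (mod m₂): 3⁻¹ ≡ 5 (mod 14)
x = a₁·M₁·y₁ + a₂·M₂·y₂ = 1·14·2 + 10·3·5 = 178
Reduce mod 42: x ≡ 10
Check: 10 mod 3 = 1 ✓, 10 mod 14 = 10 ✓

x ≡ 10 (mod 42)


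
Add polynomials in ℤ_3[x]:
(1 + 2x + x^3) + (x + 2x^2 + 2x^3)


Add coefficients mod 3:
x^0: 1 + 0 = 1 (mod 3)
x^1: 2 + 1 = 0 (mod 3)
x^2: 0 + 2 = 2 (mod 3)
x^3: 1 + 2 = 0 (mod 3)
Result: 1 + 2x^2

f + g = 1 + 2x^2


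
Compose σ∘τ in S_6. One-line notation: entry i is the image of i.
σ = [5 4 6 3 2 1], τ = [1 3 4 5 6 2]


σ∘τ: apply τ first, then σ
1 →τ 1 →σ 5
2 →τ 3 →σ 6
3 →τ 4 →σ 3
4 →τ 5 →σ 2
5 →τ 6 →σ 1
6 →τ 2 →σ 4

σ∘τ = [5 6 3 2 1 4]


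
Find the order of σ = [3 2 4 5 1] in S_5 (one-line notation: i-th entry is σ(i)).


Cycle decomposition: (1 3 4 5)
Cycle lengths: 4
Order = lcm(4) = 4

ord(σ) = 4


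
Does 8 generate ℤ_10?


g generates ℤ_n iff gcd(g, n) = 1
gcd(8, 10) = 2
Since gcd = 2 ≠ 1, ⟨8⟩ has order 5 < 10, so 8 is not a generator.

No, 8 does not generate ℤ_10


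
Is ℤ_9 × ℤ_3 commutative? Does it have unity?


Direct product ring; commutative with unity (1,1); but (1,0)·(0,1) = (0,0) gives zero divisors, so not an integral domain
Commutative: Yes
Integral domain: No
Has unity: Yes

ℤ_9 × ℤ_3: Commutative=Yes, Unity=Yes


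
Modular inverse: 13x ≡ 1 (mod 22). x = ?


Use the extended Euclidean algorithm to write 1 = 13·s + 22·t; then s mod 22 is the inverse.
Euclidean algorithm:
  13 = 0·22 + 13
  22 = 1·13 + 9
  13 = 1·9 + 4
  9 = 2·4 + 1
  4 = 4·1 + 0
gcd(13,22) = 1
Back-substitution gives: 13·(-5) + 22·(3) = 1
So 13⁻¹ ≡ -5 ≡ 17 (mod 22)
Check: 13 × 17 = 221 ≡ 1 (mod 22) ✓

13⁻¹ ≡ 17 (mod 22)


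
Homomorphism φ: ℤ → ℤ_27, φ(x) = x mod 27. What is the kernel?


Kernel = preimage of identity
ker(φ) = {x ∈ ℤ : x ≡ 0 (mod 27)} = 27ℤ = {0, ±27, ±54, ...}

ker(φ) = 27ℤ


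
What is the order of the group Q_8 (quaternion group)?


Q_8 = {±1, ±i, ±j, ±k}
|Q_8| = 8

|Q_8 (quaternion group)| = 8


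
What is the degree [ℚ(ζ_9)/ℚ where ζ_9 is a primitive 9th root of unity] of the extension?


[ℚ(ζ_n):ℚ] = deg Φ_n(x) = φ(n). Here φ(9) = 6

[ℚ(ζ_9)/ℚ where ζ_9 is a primitive 9th root of unity] = 6


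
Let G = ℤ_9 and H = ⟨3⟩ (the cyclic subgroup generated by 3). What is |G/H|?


|⟨3⟩| = n / gcd(3, 9) = 9 / 3 = 3
H is normal (ℤ_9 is abelian).
|G/H| = |G| / |H| = 9 / 3 = 3

|G/H| = 3


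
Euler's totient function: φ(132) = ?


Factor n: 132 = 2^2 × 3 × 11
φ(n) = n · ∏(1 - 1/p) over distinct primes p | n
φ(132) = 132 · (1 - 1/2) · (1 - 1/3) · (1 - 1/11) = 40

φ(132) = 40


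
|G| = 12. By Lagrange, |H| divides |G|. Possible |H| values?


Lagrange's theorem: |H| divides |G|
|G| = 12
Divisors of 12: 1, 2, 3, 4, 6, 12

Possible subgroup orders: {1, 2, 3, 4, 6, 12}


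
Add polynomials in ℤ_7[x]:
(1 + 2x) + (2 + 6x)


Add coefficients mod 7:
x^0: 1 + 2 = 3 (mod 7)
x^1: 2 + 6 = 1 (mod 7)
Result: 3 + x

f + g = 3 + x


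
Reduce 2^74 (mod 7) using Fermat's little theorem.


Fermat's little theorem: if p is prime and gcd(a,p)=1, then a^(p-1) ≡ 1 (mod p)
p = 7 is prime, gcd(2,7) = 1
Reduce exponent: 74 mod 6 = 2
So 2^74 ≡ 2^2 (mod 7)
2^2 mod 7 = 4

2^74 ≡ 4 (mod 7)


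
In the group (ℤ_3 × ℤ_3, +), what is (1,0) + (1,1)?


Operation: componentwise addition mod (3, 3)
(1,0) + (1,1) = ((a₁+b₁) mod 3, (a₂+b₂) mod 3) with a = (1,0), b = (1,1)

(1,0) + (1,1) = (2,1)


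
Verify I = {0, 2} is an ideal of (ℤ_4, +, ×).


Check ideal conditions for I = {0, 2} in ℤ_4:
(1) I is an additive subgroup? Yes
(2) For r ∈ ℤ_4 and a ∈ I: r·a ∈ I? Yes

Yes, I is an ideal of ℤ_4


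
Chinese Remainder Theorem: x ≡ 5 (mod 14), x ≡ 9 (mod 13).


m₁ = 14, m₂ = 13, gcd = 1, so CRT applies. M = m₁·m₂ = 182
Let M₁ = M/m₁ = 13, M₂ = M/m₂ = 14
Find y₁ ≡ M₁⁻¹ (mod m₁): 13⁻¹ ≡ 13 (mod 14)
Find y₂ ≡ M₂⁻¹ (mod m₂): 14⁻¹ ≡ 1 (mod 13)
x = a₁·M₁·y₁ + a₂·M₂·y₂ = 5·13·13 + 9·14·1 = 971
Reduce mod 182: x ≡ 61
Check: 61 mod 14 = 5 ✓, 61 mod 13 = 9 ✓

x ≡ 61 (mod 182)


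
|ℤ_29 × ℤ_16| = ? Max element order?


|ℤ_29 × ℤ_16| = 29 × 16 = 464
Max element order = lcm(29,16) = 464
Cyclic? Yes (gcd=1)

|ℤ_29×ℤ_16| = 464, max element order = 464


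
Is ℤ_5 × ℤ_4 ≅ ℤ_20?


Comparing ℤ_5 × ℤ_4 and ℤ_20:
gcd(5,4) = 1, so ℤ_5 × ℤ_4 ≅ ℤ_20 (CRT)

Yes, ℤ_5 × ℤ_4 ≅ ℤ_20


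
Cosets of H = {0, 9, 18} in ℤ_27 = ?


H = {0, 9, 18}, |H| = 3
Number of cosets = |G|/|H| = 27/3 = 9
0 + H = {0, 9, 18}
1 + H = {1, 10, 19}
2 + H = {2, 11, 20}
3 + H = {3, 12, 21}
4 + H = {4, 13, 22}
5 + H = {5, 14, 23}
6 + H = {6, 15, 24}
7 + H = {7, 16, 25}
8 + H = {8, 17, 26}

Cosets: 0+H={0,9,18}; 1+H={1,10,19}; 2+H={2,11,20}; 3+H={3,12,21}; 4+H={4,13,22}; 5+H={5,14,23}; 6+H={6,15,24}; 7+H={7,16,25}; 8+H={8,17,26}


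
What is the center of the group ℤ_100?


Z(G) = {g ∈ G | gx = xg for all x ∈ G}
ℤ_100 is abelian, so Z(G) = G

Z(ℤ_100) = ℤ_100


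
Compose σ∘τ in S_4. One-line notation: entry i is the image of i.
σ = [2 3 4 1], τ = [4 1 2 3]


σ∘τ: apply τ first, then σ
1 →τ 4 →σ 1
2 →τ 1 →σ 2
3 →τ 2 →σ 3
4 →τ 3 →σ 4

σ∘τ = [1 2 3 4]


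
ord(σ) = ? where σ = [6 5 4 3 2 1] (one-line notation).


Cycle decomposition: (1 6) (2 5) (3 4)
Cycle lengths: 2, 2, 2
Order = lcm(2, 2, 2) = 2

ord(σ) = 2


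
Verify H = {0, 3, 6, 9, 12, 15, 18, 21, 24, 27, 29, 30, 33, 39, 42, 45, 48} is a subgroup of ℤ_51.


Subgroup test for H = {0, 3, 6, 9, 12, 15, 18, 21, 24, 27, 29, 30, 33, 39, 42, 45, 48} in (ℤ_51, +):
(1) 0 ∈ H? Yes
(2) Closure: for all a,b ∈ H, (a+b) mod 51 ∈ H? No  [counterexample: 3 + 29 = 32 ∉ H]
(3) Inverses: for all a ∈ H, -a mod 51 ∈ H? No

No, H is not a subgroup of ℤ_51


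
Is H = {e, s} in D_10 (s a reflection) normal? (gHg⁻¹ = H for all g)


H = {e, s} in D_10 (s a reflection)
r·s·r⁻¹ = sr⁻² ≠ s for n ≥ 3, so {e, s} is not closed under conjugation

No, not a normal subgroup


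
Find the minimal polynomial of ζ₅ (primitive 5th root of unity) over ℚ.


ζ₅ is a root of Φ₅(x) = x⁴ + x³ + x² + x + 1, irreducible over ℚ

Minimal polynomial: x⁴ + x³ + x² + x + 1


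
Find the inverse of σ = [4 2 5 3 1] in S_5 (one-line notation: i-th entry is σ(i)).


To find σ⁻¹, swap domain and range:
σ(1) = 4 → σ⁻¹(4) = 1
σ(2) = 2 → σ⁻¹(2) = 2
σ(3) = 5 → σ⁻¹(5) = 3
σ(4) = 3 → σ⁻¹(3) = 4
σ(5) = 1 → σ⁻¹(1) = 5

σ⁻¹ = [5 2 4 1 3]


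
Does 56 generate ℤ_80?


g generates ℤ_n iff gcd(g, n) = 1
gcd(56, 80) = 8
Since gcd = 8 ≠ 1, ⟨56⟩ has order 10 < 80, so 56 is not a generator.

No, 56 does not generate ℤ_80


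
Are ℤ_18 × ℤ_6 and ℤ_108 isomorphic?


Comparing ℤ_18 × ℤ_6 and ℤ_108:
gcd(18,6) = 6 ≠ 1. Max element order in ℤ_18×ℤ_6 is lcm(18,6) = 18 < 108, so it has no element of order 108

No, ℤ_18 × ℤ_6 ≇ ℤ_108


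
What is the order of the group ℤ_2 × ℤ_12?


|A × B| = |A| · |B|
|ℤ_2 × ℤ_12| = 2 × 12 = 24

|ℤ_2 × ℤ_12| = 24


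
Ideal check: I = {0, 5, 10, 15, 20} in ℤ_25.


Check ideal conditions for I = {0, 5, 10, 15, 20} in ℤ_25:
(1) I is an additive subgroup? Yes
(2) For r ∈ ℤ_25 and a ∈ I: r·a ∈ I? Yes

Yes, I is an ideal of ℤ_25


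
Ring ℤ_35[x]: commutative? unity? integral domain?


ℤ_35 has zero divisors (5·7 ≡ 0), and these lift to constant zero divisors in ℤ_35[x]; so not an integral domain
Commutative: Yes
Integral domain: No
Has unity: Yes

ℤ_35[x]: Commutative=Yes, Unity=Yes


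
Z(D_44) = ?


Z(G) = {g ∈ G | gx = xg for all x ∈ G}
For even n, Z(D_n) = {e, r^(n/2)}: the 180° rotation r^22 commutes with every reflection and rotation

Z(D_44) = {e, r^22}


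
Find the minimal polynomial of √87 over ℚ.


√87 satisfies x² - 87 = 0, irreducible over ℚ since 87 is squarefree

Minimal polynomial: x² - 87


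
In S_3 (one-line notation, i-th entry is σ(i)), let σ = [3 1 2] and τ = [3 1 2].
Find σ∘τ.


σ∘τ: apply τ first, then σ
1 →τ 3 →σ 2
2 →τ 1 →σ 3
3 →τ 2 →σ 1

σ∘τ = [2 3 1]


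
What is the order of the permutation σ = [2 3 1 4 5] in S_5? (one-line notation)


Cycle decomposition: (1 2 3)
Cycle lengths: 3
Order = lcm(3) = 3

ord(σ) = 3


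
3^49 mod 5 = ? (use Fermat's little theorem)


Fermat's little theorem: if p is prime and gcd(a,p)=1, then a^(p-1) ≡ 1 (mod p)
p = 5 is prime, gcd(3,5) = 1
Reduce exponent: 49 mod 4 = 1
So 3^49 ≡ 3^1 (mod 5)
3^1 mod 5 = 3

3^49 ≡ 3 (mod 5)


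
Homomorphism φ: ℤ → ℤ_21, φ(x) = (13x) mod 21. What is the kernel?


Kernel = preimage of identity
ker(φ) = {x ∈ ℤ : 13x ≡ 0 (mod 21)}. gcd(13,21) = 1, so 13x ≡ 0 (mod 21) ⟺ x ≡ 0 (mod 21/1 = 21). Hence ker(φ) = 21ℤ

ker(φ) = 21ℤ


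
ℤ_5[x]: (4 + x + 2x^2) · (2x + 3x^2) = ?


Expand and collect like terms; reduce coefficients mod 5:
x^0: 4·0 = 0 ≡ 0 (mod 5)
x^1: 4·2 + 1·0 = 8 ≡ 3 (mod 5)
x^2: 4·3 + 1·2 + 2·0 = 14 ≡ 4 (mod 5)
x^3: 1·3 + 2·2 = 7 ≡ 2 (mod 5)
x^4: 2·3 = 6 ≡ 1 (mod 5)
Result: 3x + 4x^2 + 2x^3 + x^4

f · g = 3x + 4x^2 + 2x^3 + x^4


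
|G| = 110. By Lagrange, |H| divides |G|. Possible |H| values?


Lagrange's theorem: |H| divides |G|
|G| = 110
Divisors of 110: 1, 2, 5, 10, 11, 22, 55, 110

Possible subgroup orders: {1, 2, 5, 10, 11, 22, 55, 110}


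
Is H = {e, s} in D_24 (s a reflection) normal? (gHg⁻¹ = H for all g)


H = {e, s} in D_24 (s a reflection)
r·s·r⁻¹ = sr⁻² ≠ s for n ≥ 3, so {e, s} is not closed under conjugation

No, not a normal subgroup


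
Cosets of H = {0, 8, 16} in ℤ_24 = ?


H = {0, 8, 16}, |H| = 3
Number of cosets = |G|/|H| = 24/3 = 8
0 + H = {0, 8, 16}
1 + H = {1, 9, 17}
2 + H = {2, 10, 18}
3 + H = {3, 11, 19}
4 + H = {4, 12, 20}
5 + H = {5, 13, 21}
6 + H = {6, 14, 22}
7 + H = {7, 15, 23}

Cosets: 0+H={0,8,16}; 1+H={1,9,17}; 2+H={2,10,18}; 3+H={3,11,19}; 4+H={4,12,20}; 5+H={5,13,21}; 6+H={6,14,22}; 7+H={7,15,23}


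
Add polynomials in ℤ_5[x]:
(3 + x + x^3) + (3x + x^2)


Add coefficients mod 5:
x^0: 3 + 0 = 3 (mod 5)
x^1: 1 + 3 = 4 (mod 5)
x^2: 0 + 1 = 1 (mod 5)
x^3: 1 + 0 = 1 (mod 5)
Result: 3 + 4x + x^2 + x^3

f + g = 3 + 4x + x^2 + x^3


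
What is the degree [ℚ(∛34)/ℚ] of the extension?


∛34 has minimal polynomial x³ - 34 (irreducible over ℚ since 34 is not a perfect cube)

[ℚ(∛34)/ℚ] = 3


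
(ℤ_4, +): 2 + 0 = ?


Operation: addition mod 4
2 + 0 = (a + b) mod 4 with a = 2, b = 0

2 + 0 = 2


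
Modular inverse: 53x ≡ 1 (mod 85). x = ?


Use the extended Euclidean algorithm to write 1 = 53·s + 85·t; then s mod 85 is the inverse.
Euclidean algorithm:
  53 = 0·85 + 53
  85 = 1·53 + 32
  53 = 1·32 + 21
  32 = 1·21 + 11
  21 = 1·11 + 10
  11 = 1·10 + 1
  10 = 10·1 + 0
gcd(53,85) = 1
Back-substitution gives: 53·(-8) + 85·(5) = 1
So 53⁻¹ ≡ -8 ≡ 77 (mod 85)
Check: 53 × 77 = 4081 ≡ 1 (mod 85) ✓

53⁻¹ ≡ 77 (mod 85)


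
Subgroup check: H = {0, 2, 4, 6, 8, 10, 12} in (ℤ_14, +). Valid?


Subgroup test for H = {0, 2, 4, 6, 8, 10, 12} in (ℤ_14, +):
(1) 0 ∈ H? Yes
(2) Closure: for all a,b ∈ H, (a+b) mod 14 ∈ H? Yes
(3) Inverses: for all a ∈ H, -a mod 14 ∈ H? Yes

Yes, H is a subgroup of ℤ_14


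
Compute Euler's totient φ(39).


Factor n: 39 = 3 × 13
φ(n) = n · ∏(1 - 1/p) over distinct primes p | n
φ(39) = 39 · (1 - 1/3) · (1 - 1/13) = 24

φ(39) = 24


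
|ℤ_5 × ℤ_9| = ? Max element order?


|ℤ_5 × ℤ_9| = 5 × 9 = 45
Max element order = lcm(5,9) = 45
Cyclic? Yes (gcd=1)

|ℤ_5×ℤ_9| = 45, max element order = 45


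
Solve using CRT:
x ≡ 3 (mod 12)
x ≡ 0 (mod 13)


m₁ = 12, m₂ = 13, gcd = 1, so CRT applies. M = m₁·m₂ = 156
Let M₁ = M/m₁ = 13, M₂ = M/m₂ = 12
Find y₁ ≡ M₁⁻¹ (mod m₁): 13⁻¹ ≡ 1 (mod 12)
Find y₂ ≡ M₂⁻¹ (mod m₂): 12⁻¹ ≡ 12 (mod 13)
x = a₁·M₁·y₁ + a₂·M₂·y₂ = 3·13·1 + 0·12·12 = 39
Reduce mod 156: x ≡ 39
Check: 39 mod 12 = 3 ✓, 39 mod 13 = 0 ✓

x ≡ 39 (mod 156)


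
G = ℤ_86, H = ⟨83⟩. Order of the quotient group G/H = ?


|⟨83⟩| = n / gcd(83, 86) = 86 / 1 = 86
H is normal (ℤ_86 is abelian).
|G/H| = |G| / |H| = 86 / 86 = 1

|G/H| = 1


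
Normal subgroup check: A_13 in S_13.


H = A_13 in S_13
A_13 has index 2 in S_13, and every subgroup of index 2 is normal

Yes, normal subgroup


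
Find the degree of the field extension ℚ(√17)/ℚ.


√17 has minimal polynomial x² - 17 (irreducible over ℚ since 17 is squarefree)

[ℚ(√17)/ℚ] = 2


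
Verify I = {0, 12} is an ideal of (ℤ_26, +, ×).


Check ideal conditions for I = {0, 12} in ℤ_26:
(1) I is an additive subgroup? No
(2) For r ∈ ℤ_26 and a ∈ I: r·a ∈ I? No  [counterexample: r=2, a=12, r·a mod 26 = 24 ∉ I]

No, I is not an ideal of ℤ_26


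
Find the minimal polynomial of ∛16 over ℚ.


∛16 satisfies x³ - 16 = 0, irreducible over ℚ (no rational root; 16 is not a perfect cube)

Minimal polynomial: x³ - 16


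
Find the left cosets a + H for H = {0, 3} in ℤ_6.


H = {0, 3}, |H| = 2
Number of cosets = |G|/|H| = 6/2 = 3
0 + H = {0, 3}
1 + H = {1, 4}
2 + H = {2, 5}

Cosets: 0+H={0,3}; 1+H={1,4}; 2+H={2,5}


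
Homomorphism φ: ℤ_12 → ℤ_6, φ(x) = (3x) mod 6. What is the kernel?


Kernel = preimage of identity
ker(φ) = {x ∈ ℤ_12 : 3x ≡ 0 (mod 6)}. Since 6 | 12, φ is well-defined. The kernel is the cyclic subgroup ⟨2⟩ of ℤ_12 (order 6), i.e. {0, 2, 4, 6, 8, 10}

ker(φ) = {0, 2, 4, 6, 8, 10}


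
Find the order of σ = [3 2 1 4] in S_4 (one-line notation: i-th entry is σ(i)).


Cycle decomposition: (1 3)
Cycle lengths: 2
Order = lcm(2) = 2

ord(σ) = 2


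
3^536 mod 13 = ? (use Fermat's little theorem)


Fermat's little theorem: if p is prime and gcd(a,p)=1, then a^(p-1) ≡ 1 (mod p)
p = 13 is prime, gcd(3,13) = 1
Reduce exponent: 536 mod 12 = 8
So 3^536 ≡ 3^8 (mod 13)
3^8 mod 13 = 9

3^536 ≡ 9 (mod 13)


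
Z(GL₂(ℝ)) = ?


Z(G) = {g ∈ G | gx = xg for all x ∈ G}
Only scalar multiples of the identity commute with all invertible matrices

Z(GL₂(ℝ)) = {aI : a ∈ ℝ, a ≠ 0}


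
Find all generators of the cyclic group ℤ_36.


g generates ℤ_n iff gcd(g,n) = 1
Prime factors of 36: 2, 3
Generators are g ∈ {1,...,35} not divisible by any of these primes.
Generators: {1, 5, 7, 11, 13, 17, 19, 23, 25, 29, 31, 35}
Number of generators = φ(36) = 12

Generators of ℤ_36 = {1, 5, 7, 11, 13, 17, 19, 23, 25, 29, 31, 35}


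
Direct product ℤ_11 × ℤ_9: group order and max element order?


|ℤ_11 × ℤ_9| = 11 × 9 = 99
Max element order = lcm(11,9) = 99
Cyclic? Yes (gcd=1)

|ℤ_11×ℤ_9| = 99, max element order = 99


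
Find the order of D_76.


|D_n| = 2n (n rotations and n reflections)
|D_76| = 2×76 = 152

|D_76| = 152


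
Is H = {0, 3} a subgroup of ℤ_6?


Subgroup test for H = {0, 3} in (ℤ_6, +):
(1) 0 ∈ H? Yes
(2) Closure: for all a,b ∈ H, (a+b) mod 6 ∈ H? Yes
(3) Inverses: for all a ∈ H, -a mod 6 ∈ H? Yes

Yes, H is a subgroup of ℤ_6


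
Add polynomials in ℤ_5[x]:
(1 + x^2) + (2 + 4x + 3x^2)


Add coefficients mod 5:
x^0: 1 + 2 = 3 (mod 5)
x^1: 0 + 4 = 4 (mod 5)
x^2: 1 + 3 = 4 (mod 5)
Result: 3 + 4x + 4x^2

f + g = 3 + 4x + 4x^2


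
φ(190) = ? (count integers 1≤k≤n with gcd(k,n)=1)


Factor n: 190 = 2 × 5 × 19
φ(n) = n · ∏(1 - 1/p) over distinct primes p | n
φ(190) = 190 · (1 - 1/2) · (1 - 1/5) · (1 - 1/19) = 72

φ(190) = 72


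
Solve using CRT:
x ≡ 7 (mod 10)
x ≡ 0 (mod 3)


m₁ = 10, m₂ = 3, gcd = 1, so CRT applies. M = m₁·m₂ = 30
Let M₁ = M/m₁ = 3, M₂ = M/m₂ = 10
Find y₁ ≡ M₁⁻¹ (mod m₁): 3⁻¹ ≡ 7 (mod 10)
Find y₂ ≡ M₂⁻¹ (mod m₂): 10⁻¹ ≡ 1 (mod 3)
x = a₁·M₁·y₁ + a₂·M₂·y₂ = 7·3·7 + 0·10·1 = 147
Reduce mod 30: x ≡ 27
Check: 27 mod 10 = 7 ✓, 27 mod 3 = 0 ✓

x ≡ 27 (mod 30)


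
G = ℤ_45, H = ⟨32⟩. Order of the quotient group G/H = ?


|⟨32⟩| = n / gcd(32, 45) = 45 / 1 = 45
H is normal (ℤ_45 is abelian).
|G/H| = |G| / |H| = 45 / 45 = 1

|G/H| = 1


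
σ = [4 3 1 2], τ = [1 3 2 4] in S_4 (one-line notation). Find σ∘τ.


σ∘τ: apply τ first, then σ
1 →τ 1 →σ 4
2 →τ 3 →σ 1
3 →τ 2 →σ 3
4 →τ 4 →σ 2

σ∘τ = [4 1 3 2]


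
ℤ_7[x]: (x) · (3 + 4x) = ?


Expand and collect like terms; reduce coefficients mod 7:
x^0: 0·3 = 0 ≡ 0 (mod 7)
x^1: 0·4 + 1·3 = 3 ≡ 3 (mod 7)
x^2: 1·4 = 4 ≡ 4 (mod 7)
Result: 3x + 4x^2

f · g = 3x + 4x^2


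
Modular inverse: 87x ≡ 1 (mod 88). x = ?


Use the extended Euclidean algorithm to write 1 = 87·s + 88·t; then s mod 88 is the inverse.
Euclidean algorithm:
  87 = 0·88 + 87
  88 = 1·87 + 1
  87 = 87·1 + 0
gcd(87,88) = 1
Back-substitution gives: 87·(-1) + 88·(1) = 1
So 87⁻¹ ≡ -1 ≡ 87 (mod 88)
Check: 87 × 87 = 7569 ≡ 1 (mod 88) ✓

87⁻¹ ≡ 87 (mod 88)


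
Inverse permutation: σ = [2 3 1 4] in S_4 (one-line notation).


To find σ⁻¹, swap domain and range:
σ(1) = 2 → σ⁻¹(2) = 1
σ(2) = 3 → σ⁻¹(3) = 2
σ(3) = 1 → σ⁻¹(1) = 3
σ(4) = 4 → σ⁻¹(4) = 4

σ⁻¹ = [3 1 2 4]


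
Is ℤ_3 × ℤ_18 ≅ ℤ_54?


Comparing ℤ_3 × ℤ_18 and ℤ_54:
gcd(3,18) = 3 ≠ 1. Max element order in ℤ_3×ℤ_18 is lcm(3,18) = 18 < 54, so it has no element of order 54

No, ℤ_3 × ℤ_18 ≇ ℤ_54


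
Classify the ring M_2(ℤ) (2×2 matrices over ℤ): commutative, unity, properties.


Matrix multiplication is non-commutative for n ≥ 2; the identity matrix I is the unity; singular matrices give zero divisors, so not an integral domain
Commutative: No
Integral domain: No
Has unity: Yes

M_2(ℤ) (2×2 matrices over ℤ): Commutative=No, Unity=Yes


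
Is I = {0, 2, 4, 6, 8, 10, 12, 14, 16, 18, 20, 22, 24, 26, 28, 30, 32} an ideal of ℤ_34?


Check ideal conditions for I = {0, 2, 4, 6, 8, 10, 12, 14, 16, 18, 20, 22, 24, 26, 28, 30, 32} in ℤ_34:
(1) I is an additive subgroup? Yes
(2) For r ∈ ℤ_34 and a ∈ I: r·a ∈ I? Yes

Yes, I is an ideal of ℤ_34


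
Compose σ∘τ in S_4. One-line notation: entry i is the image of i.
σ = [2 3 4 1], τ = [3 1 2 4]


σ∘τ: apply τ first, then σ
1 →τ 3 →σ 4
2 →τ 1 →σ 2
3 →τ 2 →σ 3
4 →τ 4 →σ 1

σ∘τ = [4 2 3 1]


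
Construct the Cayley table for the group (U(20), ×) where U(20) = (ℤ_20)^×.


Elements: {1, 3, 7, 9, 11, 13, 17, 19}
Operation: multiplication mod 20
Entry (a, b) = (a × b) mod 20

Cayley table:
   |  1 |  3 |  7 |  9 | 11 | 13 | 17 | 19
 1 |  1 |  3 |  7 |  9 | 11 | 13 | 17 | 19
 3 |  3 |  9 |  1 |  7 | 13 | 19 | 11 | 17
 7 |  7 |  1 |  9 |  3 | 17 | 11 | 19 | 13
 9 |  9 |  7 |  3 |  1 | 19 | 17 | 13 | 11
11 | 11 | 13 | 17 | 19 |  1 |  3 |  7 |  9
13 | 13 | 19 | 11 | 17 |  3 |  9 |  1 |  7
17 | 17 | 11 | 19 | 13 |  7 |  1 |  9 |  3
19 | 19 | 17 | 13 | 11 |  9 |  7 |  3 |  1


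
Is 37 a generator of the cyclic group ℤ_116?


g generates ℤ_n iff gcd(g, n) = 1
gcd(37, 116) = 1
Since gcd = 1, 37 is a generator.

Yes, 37 generates ℤ_116


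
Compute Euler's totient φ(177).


Factor n: 177 = 3 × 59
φ(n) = n · ∏(1 - 1/p) over distinct primes p | n
φ(177) = 177 · (1 - 1/3) · (1 - 1/59) = 116

φ(177) = 116


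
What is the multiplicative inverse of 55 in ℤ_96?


Use the extended Euclidean algorithm to write 1 = 55·s + 96·t; then s mod 96 is the inverse.
Euclidean algorithm:
  55 = 0·96 + 55
  96 = 1·55 + 41
  55 = 1·41 + 14
  41 = 2·14 + 13
  14 = 1·13 + 1
  13 = 13·1 + 0
gcd(55,96) = 1
Back-substitution gives: 55·(7) + 96·(-4) = 1
So 55⁻¹ ≡ 7 ≡ 7 (mod 96)
Check: 55 × 7 = 385 ≡ 1 (mod 96) ✓

55⁻¹ ≡ 7 (mod 96)


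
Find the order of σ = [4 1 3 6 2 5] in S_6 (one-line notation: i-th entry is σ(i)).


Cycle decomposition: (1 4 6 5 2)
Cycle lengths: 5
Order = lcm(5) = 5

ord(σ) = 5


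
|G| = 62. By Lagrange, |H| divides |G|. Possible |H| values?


Lagrange's theorem: |H| divides |G|
|G| = 62
Divisors of 62: 1, 2, 31, 62

Possible subgroup orders: {1, 2, 31, 62}


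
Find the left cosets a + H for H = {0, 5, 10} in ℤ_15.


H = {0, 5, 10}, |H| = 3
Number of cosets = |G|/|H| = 15/3 = 5
0 + H = {0, 5, 10}
1 + H = {1, 6, 11}
2 + H = {2, 7, 12}
3 + H = {3, 8, 13}
4 + H = {4, 9, 14}

Cosets: 0+H={0,5,10}; 1+H={1,6,11}; 2+H={2,7,12}; 3+H={3,8,13}; 4+H={4,9,14}


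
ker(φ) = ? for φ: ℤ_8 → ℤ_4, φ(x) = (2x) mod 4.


Kernel = preimage of identity
ker(φ) = {x ∈ ℤ_8 : 2x ≡ 0 (mod 4)}. Since 4 | 8, φ is well-defined. The kernel is the cyclic subgroup ⟨2⟩ of ℤ_8 (order 4), i.e. {0, 2, 4, 6}

ker(φ) = {0, 2, 4, 6}


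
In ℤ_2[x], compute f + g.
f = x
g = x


Add coefficients mod 2:
x^0: 0 + 0 = 0 (mod 2)
x^1: 1 + 1 = 0 (mod 2)
Result: 0

f + g = 0


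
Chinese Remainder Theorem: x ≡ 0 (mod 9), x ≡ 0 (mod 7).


m₁ = 9, m₂ = 7, gcd = 1, so CRT applies. M = m₁·m₂ = 63
Let M₁ = M/m₁ = 7, M₂ = M/m₂ = 9
Find y₁ ≡ M₁⁻¹ (mod m₁): 7⁻¹ ≡ 4 (mod 9)
Find y₂ ≡ M₂⁻¹ (mod m₂): 9⁻¹ ≡ 4 (mod 7)
x = a₁·M₁·y₁ + a₂·M₂·y₂ = 0·7·4 + 0·9·4 = 0
Reduce mod 63: x ≡ 0
Check: 0 mod 9 = 0 ✓, 0 mod 7 = 0 ✓

x ≡ 0 (mod 63)
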